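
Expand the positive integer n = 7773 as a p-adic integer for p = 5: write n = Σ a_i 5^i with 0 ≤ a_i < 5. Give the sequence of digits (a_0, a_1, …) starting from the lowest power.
(a_0, a_1, …) = (3, 4, 0, 2, 2, 2)

Repeated division by 5 gives the digits low-to-high: 7773 = 3 + 4·5^1 + 2·5^3 + 2·5^4 + 2·5^5. Digit sequence: (3, 4, 0, 2, 2, 2).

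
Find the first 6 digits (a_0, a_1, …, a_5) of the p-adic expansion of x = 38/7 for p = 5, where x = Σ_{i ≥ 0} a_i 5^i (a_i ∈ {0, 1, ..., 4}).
(a_0, …, a_5) = (4, 1, 2, 1, 4, 2)

v_5(38/7) = 0 (numerator and denominator both coprime to 5), so x ∈ ℤ_5^×. Compute digits iteratively via a_i = x_i mod 5, x_{i+1} = (x_i − a_i)/5, with x_0 = x:
  x_0 = 38/7;  a_0 = 4;  x_1 = (x_0 − 4)/5 = 2/7
  x_1 = 2/7;  a_1 = 1;  x_2 = (x_1 − 1)/5 = -1/7
  x_2 = -1/7;  a_2 = 2;  x_3 = (x_2 − 2)/5 = -3/7
  x_3 = -3/7;  a_3 = 1;  x_4 = (x_3 − 1)/5 = -2/7
  x_4 = -2/7;  a_4 = 4;  x_5 = (x_4 − 4)/5 = -6/7
  x_5 = -6/7;  a_5 = 2;  x_6 = (x_5 − 2)/5 = -4/7
Digits: (4, 1, 2, 1, 4, 2).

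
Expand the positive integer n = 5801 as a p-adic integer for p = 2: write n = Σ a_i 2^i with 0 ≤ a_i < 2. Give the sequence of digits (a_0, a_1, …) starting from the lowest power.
(a_0, a_1, …) = (1, 0, 0, 1, 0, 1, 0, 1, 0, 1, 1, 0, 1)

Repeated division by 2 gives the digits low-to-high: 5801 = 1 + 1·2^3 + 1·2^5 + 1·2^7 + 1·2^9 + 1·2^10 + 1·2^12. Digit sequence: (1, 0, 0, 1, 0, 1, 0, 1, 0, 1, 1, 0, 1).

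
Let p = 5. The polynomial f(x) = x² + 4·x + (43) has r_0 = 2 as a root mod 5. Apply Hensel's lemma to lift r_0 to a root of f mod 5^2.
r_1 = 17 (mod 25)

Hensel: r_{i+1} = r_i − f(r_i)·(f′(r_i))^{-1} mod 5^{i+2}, f′(x) = 2x + 4. Iterate:
  r_0 = 2 (mod 5)
  r_1 = 17 (mod 25)
Final: r = 17 satisfies f(r) ≡ 0 mod 5^2.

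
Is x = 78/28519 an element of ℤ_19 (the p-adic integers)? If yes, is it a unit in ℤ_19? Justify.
x ∉ ℤ_19 (v_19(x) = -2 < 0)

ℤ_19 = {x ∈ ℚ_19 : v_19(x) ≥ 0} and ℤ_19^× = {x ∈ ℤ_19 : v_19(x) = 0}. Here v_19(78/28519) = v_19(num) − v_19(den) = -2; compare against these criteria.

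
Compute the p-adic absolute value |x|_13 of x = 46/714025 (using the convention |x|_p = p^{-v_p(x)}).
|46/714025|_13 = 28561

Step 1 — compute v_13(x) by factoring powers of 13 out of the numerator and denominator: v_13(46/714025) = -4. Step 2 — apply |x|_p = p^{-v_p(x)} = 13^{4} = 28561.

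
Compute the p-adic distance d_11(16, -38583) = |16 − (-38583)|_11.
d_11(16, -38583) = 1/1331

Step 1 — x − y = 16 − (-38583) = 38599. Step 2 — v_11(38599) = 3 (factor: 38599 = (11^3 · 29); the sign does not affect v_p). Step 3 — |x − y|_11 = 11^{-3} = 1/1331.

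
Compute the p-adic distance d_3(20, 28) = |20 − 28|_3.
d_3(20, 28) = 1

Step 1 — x − y = 20 − 28 = -8. Step 2 — v_3(-8) = 0 (factor: -8 = −(3^0 · 8); the sign does not affect v_p). Step 3 — |x − y|_3 = 3^{0} = 1.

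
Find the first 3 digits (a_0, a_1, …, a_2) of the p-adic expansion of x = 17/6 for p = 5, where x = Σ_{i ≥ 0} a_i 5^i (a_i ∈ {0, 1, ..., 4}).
(a_0, …, a_2) = (2, 1, 4)

v_5(17/6) = 0 (numerator and denominator both coprime to 5), so x ∈ ℤ_5^×. Compute digits iteratively via a_i = x_i mod 5, x_{i+1} = (x_i − a_i)/5, with x_0 = x:
  x_0 = 17/6;  a_0 = 2;  x_1 = (x_0 − 2)/5 = 1/6
  x_1 = 1/6;  a_1 = 1;  x_2 = (x_1 − 1)/5 = -1/6
  x_2 = -1/6;  a_2 = 4;  x_3 = (x_2 − 4)/5 = -5/6
Digits: (2, 1, 4).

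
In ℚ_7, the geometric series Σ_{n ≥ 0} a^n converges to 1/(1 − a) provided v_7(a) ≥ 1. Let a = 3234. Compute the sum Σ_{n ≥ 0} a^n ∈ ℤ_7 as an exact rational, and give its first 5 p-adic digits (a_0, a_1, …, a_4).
Σ a^n = 1/(1 − a) = -1/3233;  first 5 digits = (1, 0, 3, 2, 3)

v_7(a) = 2 ≥ 1, so the series converges in ℤ_7 to 1/(1 − a) = 1/(1 − 3234) = -1/3233. Expand this rational in ℤ_7: compute digits iteratively via d_i = x_i mod 7, x_{i+1} = (x_i − d_i)/7. The first 5 digits are (1, 0, 3, 2, 3).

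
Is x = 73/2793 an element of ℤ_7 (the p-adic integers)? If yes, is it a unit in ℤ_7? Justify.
x ∉ ℤ_7 (v_7(x) = -2 < 0)

ℤ_7 = {x ∈ ℚ_7 : v_7(x) ≥ 0} and ℤ_7^× = {x ∈ ℤ_7 : v_7(x) = 0}. Here v_7(73/2793) = v_7(num) − v_7(den) = -2; compare against these criteria.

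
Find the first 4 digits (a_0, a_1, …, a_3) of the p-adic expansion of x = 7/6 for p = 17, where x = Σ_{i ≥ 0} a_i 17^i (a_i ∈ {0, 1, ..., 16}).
(a_0, …, a_3) = (4, 14, 2, 14)

v_17(7/6) = 0 (numerator and denominator both coprime to 17), so x ∈ ℤ_17^×. Compute digits iteratively via a_i = x_i mod 17, x_{i+1} = (x_i − a_i)/17, with x_0 = x:
  x_0 = 7/6;  a_0 = 4;  x_1 = (x_0 − 4)/17 = -1/6
  x_1 = -1/6;  a_1 = 14;  x_2 = (x_1 − 14)/17 = -5/6
  x_2 = -5/6;  a_2 = 2;  x_3 = (x_2 − 2)/17 = -1/6
  x_3 = -1/6;  a_3 = 14;  x_4 = (x_3 − 14)/17 = -5/6
Digits: (4, 14, 2, 14).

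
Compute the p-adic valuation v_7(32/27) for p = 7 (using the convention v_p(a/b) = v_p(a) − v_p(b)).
v_7(32/27) = 0

Factor powers of 7 from the numerator and denominator of the reduced fraction: 32 = 7^0 · 32 and 27 = 7^0 · 27. Apply v_p(a/b) = v_p(a) − v_p(b): v_7(32/27) = 0 − 0 = 0.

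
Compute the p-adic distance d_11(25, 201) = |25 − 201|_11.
d_11(25, 201) = 1/11

Step 1 — x − y = 25 − 201 = -176. Step 2 — v_11(-176) = 1 (factor: -176 = −(11^1 · 16); the sign does not affect v_p). Step 3 — |x − y|_11 = 11^{-1} = 1/11.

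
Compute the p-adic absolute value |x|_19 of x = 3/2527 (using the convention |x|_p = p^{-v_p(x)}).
|3/2527|_19 = 361

Step 1 — compute v_19(x) by factoring powers of 19 out of the numerator and denominator: v_19(3/2527) = -2. Step 2 — apply |x|_p = p^{-v_p(x)} = 19^{2} = 361.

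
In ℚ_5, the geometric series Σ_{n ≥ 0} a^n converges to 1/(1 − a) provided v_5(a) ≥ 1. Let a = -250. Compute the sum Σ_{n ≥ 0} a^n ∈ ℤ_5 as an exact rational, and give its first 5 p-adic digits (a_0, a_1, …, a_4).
Σ a^n = 1/(1 − a) = 1/251;  first 5 digits = (1, 0, 0, 3, 4)

v_5(a) = 3 ≥ 1, so the series converges in ℤ_5 to 1/(1 − a) = 1/(1 − (-250)) = 1/251. Expand this rational in ℤ_5: compute digits iteratively via d_i = x_i mod 5, x_{i+1} = (x_i − d_i)/5. The first 5 digits are (1, 0, 0, 3, 4).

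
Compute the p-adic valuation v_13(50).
v_13(50) = 0

v_13(n) is the largest exponent k such that 13^k divides n. Factor out: 50 = 13^0 · 50. (Sign doesn't affect v_p.) So v_13(50) = 0.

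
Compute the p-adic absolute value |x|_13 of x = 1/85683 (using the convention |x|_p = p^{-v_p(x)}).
|1/85683|_13 = 28561

Step 1 — compute v_13(x) by factoring powers of 13 out of the numerator and denominator: v_13(1/85683) = -4. Step 2 — apply |x|_p = p^{-v_p(x)} = 13^{4} = 28561.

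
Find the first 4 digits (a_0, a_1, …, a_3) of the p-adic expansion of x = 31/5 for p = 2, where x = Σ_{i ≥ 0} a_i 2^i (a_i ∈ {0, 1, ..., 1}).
(a_0, …, a_3) = (1, 1, 0, 0)

v_2(31/5) = 0 (numerator and denominator both coprime to 2), so x ∈ ℤ_2^×. Compute digits iteratively via a_i = x_i mod 2, x_{i+1} = (x_i − a_i)/2, with x_0 = x:
  x_0 = 31/5;  a_0 = 1;  x_1 = (x_0 − 1)/2 = 13/5
  x_1 = 13/5;  a_1 = 1;  x_2 = (x_1 − 1)/2 = 4/5
  x_2 = 4/5;  a_2 = 0;  x_3 = (x_2 − 0)/2 = 2/5
  x_3 = 2/5;  a_3 = 0;  x_4 = (x_3 − 0)/2 = 1/5
Digits: (1, 1, 0, 0).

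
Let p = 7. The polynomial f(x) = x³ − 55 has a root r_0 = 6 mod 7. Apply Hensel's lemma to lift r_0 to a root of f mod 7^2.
r_1 = 34 (mod 49)

Hensel: r_{i+1} = r_i − f(r_i)/f′(r_i) mod 7^{i+2}, where f′(x) = 3x². Iterate:
  r_0 = 6 (mod 7)
  r_1 = 34 (mod 49)
Final: r = 34 with f(r) ≡ 0 mod 7^2.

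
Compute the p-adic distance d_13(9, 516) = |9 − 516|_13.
d_13(9, 516) = 1/169

Step 1 — x − y = 9 − 516 = -507. Step 2 — v_13(-507) = 2 (factor: -507 = −(13^2 · 3); the sign does not affect v_p). Step 3 — |x − y|_13 = 13^{-2} = 1/169.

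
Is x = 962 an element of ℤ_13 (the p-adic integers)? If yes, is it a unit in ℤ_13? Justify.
x ∈ ℤ_13 but not a unit; v_13(x) = 1 > 0

ℤ_13 = {x ∈ ℚ_13 : v_13(x) ≥ 0} and ℤ_13^× = {x ∈ ℤ_13 : v_13(x) = 0}. Here v_13(962) = v_13(num) − v_13(den) = 1; compare against these criteria.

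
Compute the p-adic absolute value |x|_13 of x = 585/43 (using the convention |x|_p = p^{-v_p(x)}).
|585/43|_13 = 1/13

Step 1 — compute v_13(x) by factoring powers of 13 out of the numerator and denominator: v_13(585/43) = 1. Step 2 — apply |x|_p = p^{-v_p(x)} = 13^{-1} = 1/13.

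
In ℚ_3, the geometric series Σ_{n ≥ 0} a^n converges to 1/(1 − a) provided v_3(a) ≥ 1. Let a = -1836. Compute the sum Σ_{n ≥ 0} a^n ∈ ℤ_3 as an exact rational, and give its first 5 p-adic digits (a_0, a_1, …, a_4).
Σ a^n = 1/(1 − a) = 1/1837;  first 5 digits = (1, 0, 0, 1, 1)

v_3(a) = 3 ≥ 1, so the series converges in ℤ_3 to 1/(1 − a) = 1/(1 − (-1836)) = 1/1837. Expand this rational in ℤ_3: compute digits iteratively via d_i = x_i mod 3, x_{i+1} = (x_i − d_i)/3. The first 5 digits are (1, 0, 0, 1, 1).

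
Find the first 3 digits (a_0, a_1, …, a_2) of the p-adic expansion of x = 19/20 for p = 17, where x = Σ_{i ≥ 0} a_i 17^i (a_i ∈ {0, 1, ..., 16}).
(a_0, …, a_2) = (12, 7, 14)

v_17(19/20) = 0 (numerator and denominator both coprime to 17), so x ∈ ℤ_17^×. Compute digits iteratively via a_i = x_i mod 17, x_{i+1} = (x_i − a_i)/17, with x_0 = x:
  x_0 = 19/20;  a_0 = 12;  x_1 = (x_0 − 12)/17 = -13/20
  x_1 = -13/20;  a_1 = 7;  x_2 = (x_1 − 7)/17 = -9/20
  x_2 = -9/20;  a_2 = 14;  x_3 = (x_2 − 14)/17 = -17/20
Digits: (12, 7, 14).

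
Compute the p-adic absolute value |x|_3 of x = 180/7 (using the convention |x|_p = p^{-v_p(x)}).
|180/7|_3 = 1/9

Step 1 — compute v_3(x) by factoring powers of 3 out of the numerator and denominator: v_3(180/7) = 2. Step 2 — apply |x|_p = p^{-v_p(x)} = 3^{-2} = 1/9.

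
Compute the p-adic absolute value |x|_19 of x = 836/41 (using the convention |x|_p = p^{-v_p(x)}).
|836/41|_19 = 1/19

Step 1 — compute v_19(x) by factoring powers of 19 out of the numerator and denominator: v_19(836/41) = 1. Step 2 — apply |x|_p = p^{-v_p(x)} = 19^{-1} = 1/19.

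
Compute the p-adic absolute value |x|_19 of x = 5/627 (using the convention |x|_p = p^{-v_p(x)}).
|5/627|_19 = 19

Step 1 — compute v_19(x) by factoring powers of 19 out of the numerator and denominator: v_19(5/627) = -1. Step 2 — apply |x|_p = p^{-v_p(x)} = 19^{1} = 19.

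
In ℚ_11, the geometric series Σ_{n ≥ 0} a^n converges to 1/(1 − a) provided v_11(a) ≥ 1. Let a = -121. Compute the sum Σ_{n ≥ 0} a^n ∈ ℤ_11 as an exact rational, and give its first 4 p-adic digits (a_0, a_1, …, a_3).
Σ a^n = 1/(1 − a) = 1/122;  first 4 digits = (1, 0, 10, 10)

v_11(a) = 2 ≥ 1, so the series converges in ℤ_11 to 1/(1 − a) = 1/(1 − (-121)) = 1/122. Expand this rational in ℤ_11: compute digits iteratively via d_i = x_i mod 11, x_{i+1} = (x_i − d_i)/11. The first 4 digits are (1, 0, 10, 10).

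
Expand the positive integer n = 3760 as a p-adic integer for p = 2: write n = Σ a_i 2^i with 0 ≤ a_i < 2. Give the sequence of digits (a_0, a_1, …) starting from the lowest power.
(a_0, a_1, …) = (0, 0, 0, 0, 1, 1, 0, 1, 0, 1, 1, 1)

Repeated division by 2 gives the digits low-to-high: 3760 = 1·2^4 + 1·2^5 + 1·2^7 + 1·2^9 + 1·2^10 + 1·2^11. Digit sequence: (0, 0, 0, 0, 1, 1, 0, 1, 0, 1, 1, 1).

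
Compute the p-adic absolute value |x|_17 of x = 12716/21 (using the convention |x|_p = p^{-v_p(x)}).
|12716/21|_17 = 1/289

Step 1 — compute v_17(x) by factoring powers of 17 out of the numerator and denominator: v_17(12716/21) = 2. Step 2 — apply |x|_p = p^{-v_p(x)} = 17^{-2} = 1/289.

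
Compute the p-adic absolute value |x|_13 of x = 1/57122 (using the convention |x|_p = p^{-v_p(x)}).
|1/57122|_13 = 28561

Step 1 — compute v_13(x) by factoring powers of 13 out of the numerator and denominator: v_13(1/57122) = -4. Step 2 — apply |x|_p = p^{-v_p(x)} = 13^{4} = 28561.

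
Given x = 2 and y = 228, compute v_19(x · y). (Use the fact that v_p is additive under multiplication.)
v_19(456) = 1

v_p(x) = 0 (factor: 2 = 19^0 · 2); v_p(y) = 1 (factor: 228 = 19^1 · 12). Additivity: v_p(xy) = v_p(x) + v_p(y) = 0 + 1 = 1. (Direct check: xy = 456 = 19^1 · (24).)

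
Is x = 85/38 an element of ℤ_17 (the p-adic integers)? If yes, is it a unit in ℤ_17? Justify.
x ∈ ℤ_17 but not a unit; v_17(x) = 1 > 0

ℤ_17 = {x ∈ ℚ_17 : v_17(x) ≥ 0} and ℤ_17^× = {x ∈ ℤ_17 : v_17(x) = 0}. Here v_17(85/38) = v_17(num) − v_17(den) = 1; compare against these criteria.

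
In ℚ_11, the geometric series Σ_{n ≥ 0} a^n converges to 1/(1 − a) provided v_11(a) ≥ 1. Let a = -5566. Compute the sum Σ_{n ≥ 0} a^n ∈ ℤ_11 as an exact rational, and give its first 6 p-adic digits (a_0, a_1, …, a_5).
Σ a^n = 1/(1 − a) = 1/5567;  first 6 digits = (1, 0, 9, 6, 3, 5)

v_11(a) = 2 ≥ 1, so the series converges in ℤ_11 to 1/(1 − a) = 1/(1 − (-5566)) = 1/5567. Expand this rational in ℤ_11: compute digits iteratively via d_i = x_i mod 11, x_{i+1} = (x_i − d_i)/11. The first 6 digits are (1, 0, 9, 6, 3, 5).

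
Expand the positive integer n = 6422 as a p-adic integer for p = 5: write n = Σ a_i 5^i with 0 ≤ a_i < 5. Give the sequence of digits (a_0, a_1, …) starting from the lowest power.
(a_0, a_1, …) = (2, 4, 1, 1, 0, 2)

Repeated division by 5 gives the digits low-to-high: 6422 = 2 + 4·5^1 + 1·5^2 + 1·5^3 + 2·5^5. Digit sequence: (2, 4, 1, 1, 0, 2).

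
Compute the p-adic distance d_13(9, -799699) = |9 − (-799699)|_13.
d_13(9, -799699) = 1/28561

Step 1 — x − y = 9 − (-799699) = 799708. Step 2 — v_13(799708) = 4 (factor: 799708 = (13^4 · 28); the sign does not affect v_p). Step 3 — |x − y|_13 = 13^{-4} = 1/28561.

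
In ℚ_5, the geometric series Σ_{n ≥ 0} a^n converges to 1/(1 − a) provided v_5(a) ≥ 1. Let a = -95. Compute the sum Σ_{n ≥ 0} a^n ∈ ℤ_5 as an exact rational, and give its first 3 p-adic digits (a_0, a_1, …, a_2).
Σ a^n = 1/(1 − a) = 1/96;  first 3 digits = (1, 1, 2)

v_5(a) = 1 ≥ 1, so the series converges in ℤ_5 to 1/(1 − a) = 1/(1 − (-95)) = 1/96. Expand this rational in ℤ_5: compute digits iteratively via d_i = x_i mod 5, x_{i+1} = (x_i − d_i)/5. The first 3 digits are (1, 1, 2).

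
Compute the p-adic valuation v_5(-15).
v_5(-15) = 1

v_5(n) is the largest exponent k such that 5^k divides n. Factor out: -15 = -5^1 · 3. (Sign doesn't affect v_p.) So v_5(-15) = 1.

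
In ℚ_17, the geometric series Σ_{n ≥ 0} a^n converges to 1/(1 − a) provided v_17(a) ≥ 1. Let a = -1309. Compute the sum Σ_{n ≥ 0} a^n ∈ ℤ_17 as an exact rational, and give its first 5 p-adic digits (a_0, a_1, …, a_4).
Σ a^n = 1/(1 − a) = 1/1310;  first 5 digits = (1, 8, 8, 10, 7)

v_17(a) = 1 ≥ 1, so the series converges in ℤ_17 to 1/(1 − a) = 1/(1 − (-1309)) = 1/1310. Expand this rational in ℤ_17: compute digits iteratively via d_i = x_i mod 17, x_{i+1} = (x_i − d_i)/17. The first 5 digits are (1, 8, 8, 10, 7).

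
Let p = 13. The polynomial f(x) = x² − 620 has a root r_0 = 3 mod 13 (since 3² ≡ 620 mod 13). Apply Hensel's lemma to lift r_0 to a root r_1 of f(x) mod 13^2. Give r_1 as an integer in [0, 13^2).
r_1 = 133 (mod 169)

Hensel's recurrence: r_{i+1} = r_i − f(r_i)·(f′(r_i))^{-1} mod 13^{i+2}, with f′(x) = 2x. Iterate:
  r_0 = 3 (mod 13)
  r_1 = 133 (mod 169)
Final: r_1 = 133, and one checks f(r_1) ≡ 0 mod 13^2.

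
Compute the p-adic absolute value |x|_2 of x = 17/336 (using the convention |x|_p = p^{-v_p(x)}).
|17/336|_2 = 16

Step 1 — compute v_2(x) by factoring powers of 2 out of the numerator and denominator: v_2(17/336) = -4. Step 2 — apply |x|_p = p^{-v_p(x)} = 2^{4} = 16.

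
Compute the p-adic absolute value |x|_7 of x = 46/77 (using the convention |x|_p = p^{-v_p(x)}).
|46/77|_7 = 7

Step 1 — compute v_7(x) by factoring powers of 7 out of the numerator and denominator: v_7(46/77) = -1. Step 2 — apply |x|_p = p^{-v_p(x)} = 7^{1} = 7.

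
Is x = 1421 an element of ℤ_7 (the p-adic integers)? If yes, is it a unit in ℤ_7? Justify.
x ∈ ℤ_7 but not a unit; v_7(x) = 2 > 0

ℤ_7 = {x ∈ ℚ_7 : v_7(x) ≥ 0} and ℤ_7^× = {x ∈ ℤ_7 : v_7(x) = 0}. Here v_7(1421) = v_7(num) − v_7(den) = 2; compare against these criteria.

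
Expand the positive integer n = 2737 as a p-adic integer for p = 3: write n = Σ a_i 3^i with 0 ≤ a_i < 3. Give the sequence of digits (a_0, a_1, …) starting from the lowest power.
(a_0, a_1, …) = (1, 0, 1, 2, 0, 2, 0, 1)

Repeated division by 3 gives the digits low-to-high: 2737 = 1 + 1·3^2 + 2·3^3 + 2·3^5 + 1·3^7. Digit sequence: (1, 0, 1, 2, 0, 2, 0, 1).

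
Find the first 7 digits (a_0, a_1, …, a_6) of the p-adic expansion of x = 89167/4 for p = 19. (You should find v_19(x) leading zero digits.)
(a_0, …, a_6) = (0, 0, 0, 8, 14, 4, 14)

v_19(89167/4) = 3, so a_0 = ... = a_2 = 0. Factor out: x = 19^3 · u with u = 13/4 a unit in ℤ_19. Expand u iteratively via a_{v+i} = u_i mod 19, u_{i+1} = (u_i − a_{v+i})/19:
  u_0 = 13/4;  a_3 = 8;  u_1 = (u_0 − 8)/19 = -1/4
  u_1 = -1/4;  a_4 = 14;  u_2 = (u_1 − 14)/19 = -3/4
  u_2 = -3/4;  a_5 = 4;  u_3 = (u_2 − 4)/19 = -1/4
  u_3 = -1/4;  a_6 = 14;  u_4 = (u_3 − 14)/19 = -3/4
Digits: (0, 0, 0, 8, 14, 4, 14).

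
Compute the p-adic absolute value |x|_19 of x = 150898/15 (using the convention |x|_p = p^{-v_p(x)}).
|150898/15|_19 = 1/6859

Step 1 — compute v_19(x) by factoring powers of 19 out of the numerator and denominator: v_19(150898/15) = 3. Step 2 — apply |x|_p = p^{-v_p(x)} = 19^{-3} = 1/6859.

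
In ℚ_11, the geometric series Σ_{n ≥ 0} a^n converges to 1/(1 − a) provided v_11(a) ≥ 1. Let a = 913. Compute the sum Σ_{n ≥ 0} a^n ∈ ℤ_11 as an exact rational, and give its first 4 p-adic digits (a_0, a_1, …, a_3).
Σ a^n = 1/(1 − a) = -1/912;  first 4 digits = (1, 6, 10, 6)

v_11(a) = 1 ≥ 1, so the series converges in ℤ_11 to 1/(1 − a) = 1/(1 − 913) = -1/912. Expand this rational in ℤ_11: compute digits iteratively via d_i = x_i mod 11, x_{i+1} = (x_i − d_i)/11. The first 4 digits are (1, 6, 10, 6).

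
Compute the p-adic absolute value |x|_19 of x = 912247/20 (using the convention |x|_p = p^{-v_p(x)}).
|912247/20|_19 = 1/130321

Step 1 — compute v_19(x) by factoring powers of 19 out of the numerator and denominator: v_19(912247/20) = 4. Step 2 — apply |x|_p = p^{-v_p(x)} = 19^{-4} = 1/130321.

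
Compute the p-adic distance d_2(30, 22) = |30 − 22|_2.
d_2(30, 22) = 1/8

Step 1 — x − y = 30 − 22 = 8. Step 2 — v_2(8) = 3 (factor: 8 = (2^3 · 1); the sign does not affect v_p). Step 3 — |x − y|_2 = 2^{-3} = 1/8.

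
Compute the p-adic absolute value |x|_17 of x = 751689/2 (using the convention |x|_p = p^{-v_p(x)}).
|751689/2|_17 = 1/83521

Step 1 — compute v_17(x) by factoring powers of 17 out of the numerator and denominator: v_17(751689/2) = 4. Step 2 — apply |x|_p = p^{-v_p(x)} = 17^{-4} = 1/83521.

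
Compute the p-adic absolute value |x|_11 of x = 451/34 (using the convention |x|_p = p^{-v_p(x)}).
|451/34|_11 = 1/11

Step 1 — compute v_11(x) by factoring powers of 11 out of the numerator and denominator: v_11(451/34) = 1. Step 2 — apply |x|_p = p^{-v_p(x)} = 11^{-1} = 1/11.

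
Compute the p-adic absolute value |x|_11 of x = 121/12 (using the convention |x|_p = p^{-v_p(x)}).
|121/12|_11 = 1/121

Step 1 — compute v_11(x) by factoring powers of 11 out of the numerator and denominator: v_11(121/12) = 2. Step 2 — apply |x|_p = p^{-v_p(x)} = 11^{-2} = 1/121.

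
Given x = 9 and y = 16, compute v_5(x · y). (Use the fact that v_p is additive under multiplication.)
v_5(144) = 0

v_p(x) = 0 (factor: 9 = 5^0 · 9); v_p(y) = 0 (factor: 16 = 5^0 · 16). Additivity: v_p(xy) = v_p(x) + v_p(y) = 0 + 0 = 0. (Direct check: xy = 144 = 5^0 · (144).)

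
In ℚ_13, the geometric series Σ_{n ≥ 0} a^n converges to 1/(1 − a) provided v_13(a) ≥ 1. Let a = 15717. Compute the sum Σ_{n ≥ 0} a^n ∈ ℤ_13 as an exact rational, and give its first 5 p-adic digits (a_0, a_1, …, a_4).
Σ a^n = 1/(1 − a) = -1/15716;  first 5 digits = (1, 0, 2, 7, 4)

v_13(a) = 2 ≥ 1, so the series converges in ℤ_13 to 1/(1 − a) = 1/(1 − 15717) = -1/15716. Expand this rational in ℤ_13: compute digits iteratively via d_i = x_i mod 13, x_{i+1} = (x_i − d_i)/13. The first 5 digits are (1, 0, 2, 7, 4).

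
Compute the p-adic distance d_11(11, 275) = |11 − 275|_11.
d_11(11, 275) = 1/11

Step 1 — x − y = 11 − 275 = -264. Step 2 — v_11(-264) = 1 (factor: -264 = −(11^1 · 24); the sign does not affect v_p). Step 3 — |x − y|_11 = 11^{-1} = 1/11.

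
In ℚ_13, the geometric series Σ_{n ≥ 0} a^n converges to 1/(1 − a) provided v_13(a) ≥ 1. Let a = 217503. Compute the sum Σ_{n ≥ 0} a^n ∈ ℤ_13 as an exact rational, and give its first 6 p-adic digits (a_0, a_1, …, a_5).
Σ a^n = 1/(1 − a) = -1/217502;  first 6 digits = (1, 0, 0, 8, 7, 0)

v_13(a) = 3 ≥ 1, so the series converges in ℤ_13 to 1/(1 − a) = 1/(1 − 217503) = -1/217502. Expand this rational in ℤ_13: compute digits iteratively via d_i = x_i mod 13, x_{i+1} = (x_i − d_i)/13. The first 6 digits are (1, 0, 0, 8, 7, 0).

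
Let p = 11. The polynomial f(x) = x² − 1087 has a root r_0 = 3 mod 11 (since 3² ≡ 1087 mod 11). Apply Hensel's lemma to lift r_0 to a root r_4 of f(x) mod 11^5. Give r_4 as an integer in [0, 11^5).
r_4 = 157160 (mod 161051)

Hensel's recurrence: r_{i+1} = r_i − f(r_i)·(f′(r_i))^{-1} mod 11^{i+2}, with f′(x) = 2x. Iterate:
  r_0 = 3 (mod 11)
  r_1 = 102 (mod 121)
  r_2 = 102 (mod 1331)
  r_3 = 10750 (mod 14641)
  r_4 = 157160 (mod 161051)
Final: r_4 = 157160, and one checks f(r_4) ≡ 0 mod 11^5.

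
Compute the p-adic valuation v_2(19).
v_2(19) = 0

v_2(n) is the largest exponent k such that 2^k divides n. Factor out: 19 = 2^0 · 19. (Sign doesn't affect v_p.) So v_2(19) = 0.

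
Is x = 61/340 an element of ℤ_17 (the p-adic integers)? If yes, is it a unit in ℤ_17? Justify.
x ∉ ℤ_17 (v_17(x) = -1 < 0)

ℤ_17 = {x ∈ ℚ_17 : v_17(x) ≥ 0} and ℤ_17^× = {x ∈ ℤ_17 : v_17(x) = 0}. Here v_17(61/340) = v_17(num) − v_17(den) = -1; compare against these criteria.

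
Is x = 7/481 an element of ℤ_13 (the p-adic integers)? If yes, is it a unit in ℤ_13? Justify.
x ∉ ℤ_13 (v_13(x) = -1 < 0)

ℤ_13 = {x ∈ ℚ_13 : v_13(x) ≥ 0} and ℤ_13^× = {x ∈ ℤ_13 : v_13(x) = 0}. Here v_13(7/481) = v_13(num) − v_13(den) = -1; compare against these criteria.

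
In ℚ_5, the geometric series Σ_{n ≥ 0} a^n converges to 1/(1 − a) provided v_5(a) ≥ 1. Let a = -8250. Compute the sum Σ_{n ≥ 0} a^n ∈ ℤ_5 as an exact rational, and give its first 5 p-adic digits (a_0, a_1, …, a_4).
Σ a^n = 1/(1 − a) = 1/8251;  first 5 digits = (1, 0, 0, 4, 1)

v_5(a) = 3 ≥ 1, so the series converges in ℤ_5 to 1/(1 − a) = 1/(1 − (-8250)) = 1/8251. Expand this rational in ℤ_5: compute digits iteratively via d_i = x_i mod 5, x_{i+1} = (x_i − d_i)/5. The first 5 digits are (1, 0, 0, 4, 1).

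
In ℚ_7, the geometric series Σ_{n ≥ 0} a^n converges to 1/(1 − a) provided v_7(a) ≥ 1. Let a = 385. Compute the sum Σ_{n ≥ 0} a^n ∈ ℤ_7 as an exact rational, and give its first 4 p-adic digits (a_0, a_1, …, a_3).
Σ a^n = 1/(1 − a) = -1/384;  first 4 digits = (1, 6, 1, 5)

v_7(a) = 1 ≥ 1, so the series converges in ℤ_7 to 1/(1 − a) = 1/(1 − 385) = -1/384. Expand this rational in ℤ_7: compute digits iteratively via d_i = x_i mod 7, x_{i+1} = (x_i − d_i)/7. The first 4 digits are (1, 6, 1, 5).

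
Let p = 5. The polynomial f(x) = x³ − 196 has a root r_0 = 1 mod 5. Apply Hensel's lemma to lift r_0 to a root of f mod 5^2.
r_1 = 16 (mod 25)

Hensel: r_{i+1} = r_i − f(r_i)/f′(r_i) mod 5^{i+2}, where f′(x) = 3x². Iterate:
  r_0 = 1 (mod 5)
  r_1 = 16 (mod 25)
Final: r = 16 with f(r) ≡ 0 mod 5^2.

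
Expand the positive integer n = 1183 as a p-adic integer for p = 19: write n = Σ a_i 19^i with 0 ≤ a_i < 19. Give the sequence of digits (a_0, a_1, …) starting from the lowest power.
(a_0, a_1, …) = (5, 5, 3)

Repeated division by 19 gives the digits low-to-high: 1183 = 5 + 5·19^1 + 3·19^2. Digit sequence: (5, 5, 3).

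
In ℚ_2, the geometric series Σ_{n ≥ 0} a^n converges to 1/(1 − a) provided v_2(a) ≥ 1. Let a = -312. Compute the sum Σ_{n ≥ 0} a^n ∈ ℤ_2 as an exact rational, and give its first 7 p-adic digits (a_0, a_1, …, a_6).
Σ a^n = 1/(1 − a) = 1/313;  first 7 digits = (1, 0, 0, 1, 0, 0, 0)

v_2(a) = 3 ≥ 1, so the series converges in ℤ_2 to 1/(1 − a) = 1/(1 − (-312)) = 1/313. Expand this rational in ℤ_2: compute digits iteratively via d_i = x_i mod 2, x_{i+1} = (x_i − d_i)/2. The first 7 digits are (1, 0, 0, 1, 0, 0, 0).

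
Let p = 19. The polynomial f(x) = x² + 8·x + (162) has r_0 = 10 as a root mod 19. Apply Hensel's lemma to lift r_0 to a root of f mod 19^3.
r_2 = 1416 (mod 6859)

Hensel: r_{i+1} = r_i − f(r_i)·(f′(r_i))^{-1} mod 19^{i+2}, f′(x) = 2x + 8. Iterate:
  r_0 = 10 (mod 19)
  r_1 = 333 (mod 361)
  r_2 = 1416 (mod 6859)
Final: r = 1416 satisfies f(r) ≡ 0 mod 19^3.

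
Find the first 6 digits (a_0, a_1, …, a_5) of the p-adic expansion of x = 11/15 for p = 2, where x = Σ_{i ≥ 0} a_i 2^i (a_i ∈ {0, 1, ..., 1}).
(a_0, …, a_5) = (1, 0, 1, 0, 0, 0)

v_2(11/15) = 0 (numerator and denominator both coprime to 2), so x ∈ ℤ_2^×. Compute digits iteratively via a_i = x_i mod 2, x_{i+1} = (x_i − a_i)/2, with x_0 = x:
  x_0 = 11/15;  a_0 = 1;  x_1 = (x_0 − 1)/2 = -2/15
  x_1 = -2/15;  a_1 = 0;  x_2 = (x_1 − 0)/2 = -1/15
  x_2 = -1/15;  a_2 = 1;  x_3 = (x_2 − 1)/2 = -8/15
  x_3 = -8/15;  a_3 = 0;  x_4 = (x_3 − 0)/2 = -4/15
  x_4 = -4/15;  a_4 = 0;  x_5 = (x_4 − 0)/2 = -2/15
  x_5 = -2/15;  a_5 = 0;  x_6 = (x_5 − 0)/2 = -1/15
Digits: (1, 0, 1, 0, 0, 0).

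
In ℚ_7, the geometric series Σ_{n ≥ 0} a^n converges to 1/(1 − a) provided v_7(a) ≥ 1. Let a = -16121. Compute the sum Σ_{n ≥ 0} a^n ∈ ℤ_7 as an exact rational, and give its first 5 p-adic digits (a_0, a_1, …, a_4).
Σ a^n = 1/(1 − a) = 1/16122;  first 5 digits = (1, 0, 0, 2, 0)

v_7(a) = 3 ≥ 1, so the series converges in ℤ_7 to 1/(1 − a) = 1/(1 − (-16121)) = 1/16122. Expand this rational in ℤ_7: compute digits iteratively via d_i = x_i mod 7, x_{i+1} = (x_i − d_i)/7. The first 5 digits are (1, 0, 0, 2, 0).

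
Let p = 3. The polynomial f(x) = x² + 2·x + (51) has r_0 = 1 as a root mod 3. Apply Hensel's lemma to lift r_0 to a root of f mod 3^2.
r_1 = 1 (mod 9)

Hensel: r_{i+1} = r_i − f(r_i)·(f′(r_i))^{-1} mod 3^{i+2}, f′(x) = 2x + 2. Iterate:
  r_0 = 1 (mod 3)
  r_1 = 1 (mod 9)
Final: r = 1 satisfies f(r) ≡ 0 mod 3^2.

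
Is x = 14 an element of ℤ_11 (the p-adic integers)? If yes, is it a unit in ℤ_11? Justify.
x ∈ ℤ_11^× (unit); v_11(x) = 0

ℤ_11 = {x ∈ ℚ_11 : v_11(x) ≥ 0} and ℤ_11^× = {x ∈ ℤ_11 : v_11(x) = 0}. Here v_11(14) = v_11(num) − v_11(den) = 0; compare against these criteria.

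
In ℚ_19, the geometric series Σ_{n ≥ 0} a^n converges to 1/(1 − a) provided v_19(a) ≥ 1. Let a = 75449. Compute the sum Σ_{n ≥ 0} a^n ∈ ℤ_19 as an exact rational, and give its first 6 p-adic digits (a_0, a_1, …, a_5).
Σ a^n = 1/(1 − a) = -1/75448;  first 6 digits = (1, 0, 0, 11, 0, 0)

v_19(a) = 3 ≥ 1, so the series converges in ℤ_19 to 1/(1 − a) = 1/(1 − 75449) = -1/75448. Expand this rational in ℤ_19: compute digits iteratively via d_i = x_i mod 19, x_{i+1} = (x_i − d_i)/19. The first 6 digits are (1, 0, 0, 11, 0, 0).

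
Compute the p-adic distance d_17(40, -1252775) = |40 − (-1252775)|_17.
d_17(40, -1252775) = 1/83521

Step 1 — x − y = 40 − (-1252775) = 1252815. Step 2 — v_17(1252815) = 4 (factor: 1252815 = (17^4 · 15); the sign does not affect v_p). Step 3 — |x − y|_17 = 17^{-4} = 1/83521.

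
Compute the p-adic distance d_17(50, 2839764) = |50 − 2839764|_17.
d_17(50, 2839764) = 1/1419857

Step 1 — x − y = 50 − 2839764 = -2839714. Step 2 — v_17(-2839714) = 5 (factor: -2839714 = −(17^5 · 2); the sign does not affect v_p). Step 3 — |x − y|_17 = 17^{-5} = 1/1419857.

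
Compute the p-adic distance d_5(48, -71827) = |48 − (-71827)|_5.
d_5(48, -71827) = 1/3125

Step 1 — x − y = 48 − (-71827) = 71875. Step 2 — v_5(71875) = 5 (factor: 71875 = (5^5 · 23); the sign does not affect v_p). Step 3 — |x − y|_5 = 5^{-5} = 1/3125.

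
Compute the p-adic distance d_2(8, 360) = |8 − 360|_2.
d_2(8, 360) = 1/32

Step 1 — x − y = 8 − 360 = -352. Step 2 — v_2(-352) = 5 (factor: -352 = −(2^5 · 11); the sign does not affect v_p). Step 3 — |x − y|_2 = 2^{-5} = 1/32.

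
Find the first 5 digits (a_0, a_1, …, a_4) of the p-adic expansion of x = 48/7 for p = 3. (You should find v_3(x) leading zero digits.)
(a_0, …, a_4) = (0, 1, 0, 1, 1)

v_3(48/7) = 1, so a_0 = ... = a_0 = 0. Factor out: x = 3^1 · u with u = 16/7 a unit in ℤ_3. Expand u iteratively via a_{v+i} = u_i mod 3, u_{i+1} = (u_i − a_{v+i})/3:
  u_0 = 16/7;  a_1 = 1;  u_1 = (u_0 − 1)/3 = 3/7
  u_1 = 3/7;  a_2 = 0;  u_2 = (u_1 − 0)/3 = 1/7
  u_2 = 1/7;  a_3 = 1;  u_3 = (u_2 − 1)/3 = -2/7
  u_3 = -2/7;  a_4 = 1;  u_4 = (u_3 − 1)/3 = -3/7
Digits: (0, 1, 0, 1, 1).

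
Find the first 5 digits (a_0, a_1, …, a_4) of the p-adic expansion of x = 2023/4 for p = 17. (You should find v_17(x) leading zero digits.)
(a_0, …, a_4) = (0, 0, 6, 4, 4)

v_17(2023/4) = 2, so a_0 = ... = a_1 = 0. Factor out: x = 17^2 · u with u = 7/4 a unit in ℤ_17. Expand u iteratively via a_{v+i} = u_i mod 17, u_{i+1} = (u_i − a_{v+i})/17:
  u_0 = 7/4;  a_2 = 6;  u_1 = (u_0 − 6)/17 = -1/4
  u_1 = -1/4;  a_3 = 4;  u_2 = (u_1 − 4)/17 = -1/4
  u_2 = -1/4;  a_4 = 4;  u_3 = (u_2 − 4)/17 = -1/4
Digits: (0, 0, 6, 4, 4).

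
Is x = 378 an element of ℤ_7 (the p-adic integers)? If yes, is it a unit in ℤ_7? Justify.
x ∈ ℤ_7 but not a unit; v_7(x) = 1 > 0

ℤ_7 = {x ∈ ℚ_7 : v_7(x) ≥ 0} and ℤ_7^× = {x ∈ ℤ_7 : v_7(x) = 0}. Here v_7(378) = v_7(num) − v_7(den) = 1; compare against these criteria.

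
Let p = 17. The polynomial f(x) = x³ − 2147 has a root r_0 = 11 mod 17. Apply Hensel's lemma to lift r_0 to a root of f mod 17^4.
r_3 = 52456 (mod 83521)

Hensel: r_{i+1} = r_i − f(r_i)/f′(r_i) mod 17^{i+2}, where f′(x) = 3x². Iterate:
  r_0 = 11 (mod 17)
  r_1 = 147 (mod 289)
  r_2 = 3326 (mod 4913)
  r_3 = 52456 (mod 83521)
Final: r = 52456 with f(r) ≡ 0 mod 17^4.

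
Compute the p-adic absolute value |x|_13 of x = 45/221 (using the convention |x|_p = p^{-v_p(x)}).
|45/221|_13 = 13

Step 1 — compute v_13(x) by factoring powers of 13 out of the numerator and denominator: v_13(45/221) = -1. Step 2 — apply |x|_p = p^{-v_p(x)} = 13^{1} = 13.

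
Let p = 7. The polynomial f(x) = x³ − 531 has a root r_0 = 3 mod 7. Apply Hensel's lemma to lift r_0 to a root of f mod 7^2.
r_1 = 38 (mod 49)

Hensel: r_{i+1} = r_i − f(r_i)/f′(r_i) mod 7^{i+2}, where f′(x) = 3x². Iterate:
  r_0 = 3 (mod 7)
  r_1 = 38 (mod 49)
Final: r = 38 with f(r) ≡ 0 mod 7^2.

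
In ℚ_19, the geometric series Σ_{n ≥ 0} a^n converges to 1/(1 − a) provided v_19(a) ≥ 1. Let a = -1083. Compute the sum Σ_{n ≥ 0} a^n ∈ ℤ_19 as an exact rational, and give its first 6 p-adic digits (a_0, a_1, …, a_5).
Σ a^n = 1/(1 − a) = 1/1084;  first 6 digits = (1, 0, 16, 18, 8, 0)

v_19(a) = 2 ≥ 1, so the series converges in ℤ_19 to 1/(1 − a) = 1/(1 − (-1083)) = 1/1084. Expand this rational in ℤ_19: compute digits iteratively via d_i = x_i mod 19, x_{i+1} = (x_i − d_i)/19. The first 6 digits are (1, 0, 16, 18, 8, 0).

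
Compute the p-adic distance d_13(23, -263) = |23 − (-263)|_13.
d_13(23, -263) = 1/13

Step 1 — x − y = 23 − (-263) = 286. Step 2 — v_13(286) = 1 (factor: 286 = (13^1 · 22); the sign does not affect v_p). Step 3 — |x − y|_13 = 13^{-1} = 1/13.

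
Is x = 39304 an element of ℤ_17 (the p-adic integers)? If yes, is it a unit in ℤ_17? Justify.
x ∈ ℤ_17 but not a unit; v_17(x) = 3 > 0

ℤ_17 = {x ∈ ℚ_17 : v_17(x) ≥ 0} and ℤ_17^× = {x ∈ ℤ_17 : v_17(x) = 0}. Here v_17(39304) = v_17(num) − v_17(den) = 3; compare against these criteria.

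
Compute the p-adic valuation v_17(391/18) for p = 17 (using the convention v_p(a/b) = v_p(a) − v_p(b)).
v_17(391/18) = 1

Factor powers of 17 from the numerator and denominator of the reduced fraction: 391 = 17^1 · 23 and 18 = 17^0 · 18. Apply v_p(a/b) = v_p(a) − v_p(b): v_17(391/18) = 1 − 0 = 1.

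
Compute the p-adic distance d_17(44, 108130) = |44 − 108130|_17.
d_17(44, 108130) = 1/4913

Step 1 — x − y = 44 − 108130 = -108086. Step 2 — v_17(-108086) = 3 (factor: -108086 = −(17^3 · 22); the sign does not affect v_p). Step 3 — |x − y|_17 = 17^{-3} = 1/4913.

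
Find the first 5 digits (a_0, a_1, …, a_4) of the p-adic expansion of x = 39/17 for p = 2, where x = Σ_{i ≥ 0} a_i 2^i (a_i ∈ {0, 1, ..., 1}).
(a_0, …, a_4) = (1, 1, 1, 0, 1)

v_2(39/17) = 0 (numerator and denominator both coprime to 2), so x ∈ ℤ_2^×. Compute digits iteratively via a_i = x_i mod 2, x_{i+1} = (x_i − a_i)/2, with x_0 = x:
  x_0 = 39/17;  a_0 = 1;  x_1 = (x_0 − 1)/2 = 11/17
  x_1 = 11/17;  a_1 = 1;  x_2 = (x_1 − 1)/2 = -3/17
  x_2 = -3/17;  a_2 = 1;  x_3 = (x_2 − 1)/2 = -10/17
  x_3 = -10/17;  a_3 = 0;  x_4 = (x_3 − 0)/2 = -5/17
  x_4 = -5/17;  a_4 = 1;  x_5 = (x_4 − 1)/2 = -11/17
Digits: (1, 1, 1, 0, 1).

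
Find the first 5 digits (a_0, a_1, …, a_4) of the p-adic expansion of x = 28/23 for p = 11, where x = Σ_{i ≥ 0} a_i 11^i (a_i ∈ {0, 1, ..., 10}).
(a_0, …, a_4) = (6, 1, 8, 5, 10)

v_11(28/23) = 0 (numerator and denominator both coprime to 11), so x ∈ ℤ_11^×. Compute digits iteratively via a_i = x_i mod 11, x_{i+1} = (x_i − a_i)/11, with x_0 = x:
  x_0 = 28/23;  a_0 = 6;  x_1 = (x_0 − 6)/11 = -10/23
  x_1 = -10/23;  a_1 = 1;  x_2 = (x_1 − 1)/11 = -3/23
  x_2 = -3/23;  a_2 = 8;  x_3 = (x_2 − 8)/11 = -17/23
  x_3 = -17/23;  a_3 = 5;  x_4 = (x_3 − 5)/11 = -12/23
  x_4 = -12/23;  a_4 = 10;  x_5 = (x_4 − 10)/11 = -22/23
Digits: (6, 1, 8, 5, 10).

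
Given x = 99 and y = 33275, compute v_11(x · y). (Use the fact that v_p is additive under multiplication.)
v_11(3294225) = 4

v_p(x) = 1 (factor: 99 = 11^1 · 9); v_p(y) = 3 (factor: 33275 = 11^3 · 25). Additivity: v_p(xy) = v_p(x) + v_p(y) = 1 + 3 = 4. (Direct check: xy = 3294225 = 11^4 · (225).)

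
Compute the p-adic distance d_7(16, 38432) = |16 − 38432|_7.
d_7(16, 38432) = 1/2401

Step 1 — x − y = 16 − 38432 = -38416. Step 2 — v_7(-38416) = 4 (factor: -38416 = −(7^4 · 16); the sign does not affect v_p). Step 3 — |x − y|_7 = 7^{-4} = 1/2401.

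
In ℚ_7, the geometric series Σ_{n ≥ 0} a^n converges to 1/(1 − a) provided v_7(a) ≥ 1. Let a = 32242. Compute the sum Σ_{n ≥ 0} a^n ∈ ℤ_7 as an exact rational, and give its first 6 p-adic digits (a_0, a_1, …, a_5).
Σ a^n = 1/(1 − a) = -1/32241;  first 6 digits = (1, 0, 0, 3, 6, 1)

v_7(a) = 3 ≥ 1, so the series converges in ℤ_7 to 1/(1 − a) = 1/(1 − 32242) = -1/32241. Expand this rational in ℤ_7: compute digits iteratively via d_i = x_i mod 7, x_{i+1} = (x_i − d_i)/7. The first 6 digits are (1, 0, 0, 3, 6, 1).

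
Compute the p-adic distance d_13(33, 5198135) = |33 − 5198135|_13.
d_13(33, 5198135) = 1/371293

Step 1 — x − y = 33 − 5198135 = -5198102. Step 2 — v_13(-5198102) = 5 (factor: -5198102 = −(13^5 · 14); the sign does not affect v_p). Step 3 — |x − y|_13 = 13^{-5} = 1/371293.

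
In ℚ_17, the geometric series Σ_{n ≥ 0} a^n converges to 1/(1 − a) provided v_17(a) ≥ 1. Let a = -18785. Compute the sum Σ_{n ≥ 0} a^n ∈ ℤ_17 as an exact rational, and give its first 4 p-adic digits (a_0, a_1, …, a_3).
Σ a^n = 1/(1 − a) = 1/18786;  first 4 digits = (1, 0, 3, 13)

v_17(a) = 2 ≥ 1, so the series converges in ℤ_17 to 1/(1 − a) = 1/(1 − (-18785)) = 1/18786. Expand this rational in ℤ_17: compute digits iteratively via d_i = x_i mod 17, x_{i+1} = (x_i − d_i)/17. The first 4 digits are (1, 0, 3, 13).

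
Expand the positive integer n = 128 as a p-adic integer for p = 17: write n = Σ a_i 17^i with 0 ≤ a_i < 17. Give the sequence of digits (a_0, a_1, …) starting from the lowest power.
(a_0, a_1, …) = (9, 7)

Repeated division by 17 gives the digits low-to-high: 128 = 9 + 7·17^1. Digit sequence: (9, 7).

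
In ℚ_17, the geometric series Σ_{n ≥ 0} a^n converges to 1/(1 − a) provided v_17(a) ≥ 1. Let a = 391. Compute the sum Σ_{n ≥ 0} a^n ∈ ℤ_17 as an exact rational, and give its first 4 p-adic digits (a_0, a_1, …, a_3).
Σ a^n = 1/(1 − a) = -1/390;  first 4 digits = (1, 6, 3, 9)

v_17(a) = 1 ≥ 1, so the series converges in ℤ_17 to 1/(1 − a) = 1/(1 − 391) = -1/390. Expand this rational in ℤ_17: compute digits iteratively via d_i = x_i mod 17, x_{i+1} = (x_i − d_i)/17. The first 4 digits are (1, 6, 3, 9).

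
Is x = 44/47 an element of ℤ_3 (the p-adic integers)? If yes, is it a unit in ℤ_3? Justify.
x ∈ ℤ_3^× (unit); v_3(x) = 0

ℤ_3 = {x ∈ ℚ_3 : v_3(x) ≥ 0} and ℤ_3^× = {x ∈ ℤ_3 : v_3(x) = 0}. Here v_3(44/47) = v_3(num) − v_3(den) = 0; compare against these criteria.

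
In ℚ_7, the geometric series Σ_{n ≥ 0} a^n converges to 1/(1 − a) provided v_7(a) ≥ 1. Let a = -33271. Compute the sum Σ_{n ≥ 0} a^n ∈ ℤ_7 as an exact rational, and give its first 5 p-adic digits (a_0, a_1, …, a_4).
Σ a^n = 1/(1 − a) = 1/33272;  first 5 digits = (1, 0, 0, 1, 0)

v_7(a) = 3 ≥ 1, so the series converges in ℤ_7 to 1/(1 − a) = 1/(1 − (-33271)) = 1/33272. Expand this rational in ℤ_7: compute digits iteratively via d_i = x_i mod 7, x_{i+1} = (x_i − d_i)/7. The first 5 digits are (1, 0, 0, 1, 0).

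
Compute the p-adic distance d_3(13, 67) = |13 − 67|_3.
d_3(13, 67) = 1/27

Step 1 — x − y = 13 − 67 = -54. Step 2 — v_3(-54) = 3 (factor: -54 = −(3^3 · 2); the sign does not affect v_p). Step 3 — |x − y|_3 = 3^{-3} = 1/27.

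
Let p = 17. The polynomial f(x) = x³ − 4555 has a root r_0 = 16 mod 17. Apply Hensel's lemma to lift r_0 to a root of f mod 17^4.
r_3 = 18954 (mod 83521)

Hensel: r_{i+1} = r_i − f(r_i)/f′(r_i) mod 17^{i+2}, where f′(x) = 3x². Iterate:
  r_0 = 16 (mod 17)
  r_1 = 169 (mod 289)
  r_2 = 4215 (mod 4913)
  r_3 = 18954 (mod 83521)
Final: r = 18954 with f(r) ≡ 0 mod 17^4.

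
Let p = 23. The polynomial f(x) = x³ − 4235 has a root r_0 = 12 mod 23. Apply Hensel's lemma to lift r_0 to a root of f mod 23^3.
r_2 = 886 (mod 12167)

Hensel: r_{i+1} = r_i − f(r_i)/f′(r_i) mod 23^{i+2}, where f′(x) = 3x². Iterate:
  r_0 = 12 (mod 23)
  r_1 = 357 (mod 529)
  r_2 = 886 (mod 12167)
Final: r = 886 with f(r) ≡ 0 mod 23^3.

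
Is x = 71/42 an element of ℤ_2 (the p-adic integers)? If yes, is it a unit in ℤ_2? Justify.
x ∉ ℤ_2 (v_2(x) = -1 < 0)

ℤ_2 = {x ∈ ℚ_2 : v_2(x) ≥ 0} and ℤ_2^× = {x ∈ ℤ_2 : v_2(x) = 0}. Here v_2(71/42) = v_2(num) − v_2(den) = -1; compare against these criteria.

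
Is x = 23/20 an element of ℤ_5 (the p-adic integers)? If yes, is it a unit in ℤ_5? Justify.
x ∉ ℤ_5 (v_5(x) = -1 < 0)

ℤ_5 = {x ∈ ℚ_5 : v_5(x) ≥ 0} and ℤ_5^× = {x ∈ ℤ_5 : v_5(x) = 0}. Here v_5(23/20) = v_5(num) − v_5(den) = -1; compare against these criteria.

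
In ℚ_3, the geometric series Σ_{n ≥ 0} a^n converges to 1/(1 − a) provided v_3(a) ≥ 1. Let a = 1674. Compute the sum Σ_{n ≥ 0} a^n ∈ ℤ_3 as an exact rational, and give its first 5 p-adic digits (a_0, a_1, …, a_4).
Σ a^n = 1/(1 − a) = -1/1673;  first 5 digits = (1, 0, 0, 2, 2)

v_3(a) = 3 ≥ 1, so the series converges in ℤ_3 to 1/(1 − a) = 1/(1 − 1674) = -1/1673. Expand this rational in ℤ_3: compute digits iteratively via d_i = x_i mod 3, x_{i+1} = (x_i − d_i)/3. The first 5 digits are (1, 0, 0, 2, 2).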